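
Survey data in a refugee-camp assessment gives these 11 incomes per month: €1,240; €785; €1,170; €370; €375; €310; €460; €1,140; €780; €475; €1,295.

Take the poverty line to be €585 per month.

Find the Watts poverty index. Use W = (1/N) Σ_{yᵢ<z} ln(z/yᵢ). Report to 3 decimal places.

Poor units: €310, €370, €375, €460, €475 (q = 5 of N = 11).
Log shortfalls: ln(585/310) = 0.6350; ln(585/370) = 0.4581; ln(585/375) = 0.4447; ln(585/460) = 0.2404; ln(585/475) = 0.2083.
W = 1.986517 / 11 = 0.181.

0.181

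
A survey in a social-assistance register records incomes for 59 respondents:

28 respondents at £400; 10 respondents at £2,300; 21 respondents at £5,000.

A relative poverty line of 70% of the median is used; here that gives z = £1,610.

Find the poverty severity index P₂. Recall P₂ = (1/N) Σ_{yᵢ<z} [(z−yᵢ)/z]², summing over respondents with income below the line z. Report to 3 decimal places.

Poor units: 28×£400 (q = 28 of N = 59).
Shortfall ratios: (1610−400)/1610 = 0.7516 (×28).
Squared: 0.5648 (×28).
Sum = 15.815285; P₂ = 15.815285 / 59 = 0.268.

0.268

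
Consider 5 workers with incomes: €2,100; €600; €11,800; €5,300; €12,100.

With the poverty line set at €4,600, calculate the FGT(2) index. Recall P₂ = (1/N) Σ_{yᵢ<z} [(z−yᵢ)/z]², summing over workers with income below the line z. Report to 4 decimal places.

Below the line: €600, €2,100 (q = 2 of N = 5).
Gap ratios (z−y)/z: (4600−600)/4600 = 0.8696; (4600−2100)/4600 = 0.5435.
Squared: 0.7561; 0.2954.
Sum = 1.051512; P₂ = 1.051512 / 5 = 0.2103.

0.2103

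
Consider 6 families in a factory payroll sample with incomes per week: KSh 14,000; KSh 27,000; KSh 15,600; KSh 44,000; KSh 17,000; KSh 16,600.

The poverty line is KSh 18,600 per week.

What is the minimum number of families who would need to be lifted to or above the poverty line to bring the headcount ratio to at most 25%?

4 of the 6 families are poor, so H = 4/6 = 0.667.
A headcount ratio of at most 25% allows at most ⌊0.25 × 6⌋ = 1 poor families.
So at least 4 − 1 = 3 must be lifted.

3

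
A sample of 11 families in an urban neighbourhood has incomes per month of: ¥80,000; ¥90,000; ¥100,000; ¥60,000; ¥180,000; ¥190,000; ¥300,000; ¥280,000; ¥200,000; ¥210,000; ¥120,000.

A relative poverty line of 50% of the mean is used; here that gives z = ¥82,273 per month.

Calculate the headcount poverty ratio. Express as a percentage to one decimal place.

2 of the 11 families have income below ¥82,273.
H = 2/11 = 18.2%.

18.2%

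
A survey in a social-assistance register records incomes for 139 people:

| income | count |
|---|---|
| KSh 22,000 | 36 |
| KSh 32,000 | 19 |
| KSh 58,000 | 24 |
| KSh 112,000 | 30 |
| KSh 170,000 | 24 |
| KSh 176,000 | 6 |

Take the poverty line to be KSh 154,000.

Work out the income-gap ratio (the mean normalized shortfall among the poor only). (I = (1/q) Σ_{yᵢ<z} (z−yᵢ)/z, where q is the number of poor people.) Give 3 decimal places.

0.634

Below the line: 36×KSh 22,000, 19×KSh 32,000, 24×KSh 58,000, 30×KSh 112,000 (q = 109 of N = 139).
Relative gaps: 0.8571 (×36), 0.7922 (×19), 0.6234 (×24), 0.2727 (×30); sum = 69.051948.
I averages over the q = 109 poor units only: 69.051948 / 109 = 0.634.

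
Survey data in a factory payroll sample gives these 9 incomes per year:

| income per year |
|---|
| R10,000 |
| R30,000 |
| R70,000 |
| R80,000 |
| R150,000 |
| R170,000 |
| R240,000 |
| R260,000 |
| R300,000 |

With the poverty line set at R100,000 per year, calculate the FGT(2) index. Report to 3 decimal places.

0.159

Below z: R10,000, R30,000, R70,000, R80,000 (q = 4 of N = 9).
Normalized shortfalls: (100000−10000)/100000 = 0.9000; (100000−30000)/100000 = 0.7000; (100000−70000)/100000 = 0.3000; (100000−80000)/100000 = 0.2000.
Squared: 0.8100; 0.4900; 0.0900; 0.0400.
Sum = 1.430000; P₂ = 1.430000 / 9 = 0.159.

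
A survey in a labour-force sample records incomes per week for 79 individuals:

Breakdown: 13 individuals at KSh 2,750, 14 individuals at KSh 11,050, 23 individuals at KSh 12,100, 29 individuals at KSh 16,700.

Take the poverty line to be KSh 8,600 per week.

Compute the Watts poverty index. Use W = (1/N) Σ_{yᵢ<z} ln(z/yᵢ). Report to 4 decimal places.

Below the line: 13×KSh 2,750 (q = 13 of N = 79).
ln(z/y) terms: ln(8600/2750) = 1.1402 (×13).
W = 14.822097 / 79 = 0.1876.

0.1876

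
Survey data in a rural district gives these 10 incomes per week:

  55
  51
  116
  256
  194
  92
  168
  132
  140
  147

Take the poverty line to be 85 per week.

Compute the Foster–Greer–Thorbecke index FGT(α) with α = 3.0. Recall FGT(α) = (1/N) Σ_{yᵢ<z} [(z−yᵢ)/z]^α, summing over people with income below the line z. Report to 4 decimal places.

Incomes under z: 51, 55 (q = 2 of N = 10).
Normalized shortfalls: (85−51)/85 = 0.4000; (85−55)/85 = 0.3529.
Raised to α = 3.0: 0.06400; 0.04396.
Sum = 0.107965; FGT(3.0) = 0.107965 / 10 = 0.0108.

0.0108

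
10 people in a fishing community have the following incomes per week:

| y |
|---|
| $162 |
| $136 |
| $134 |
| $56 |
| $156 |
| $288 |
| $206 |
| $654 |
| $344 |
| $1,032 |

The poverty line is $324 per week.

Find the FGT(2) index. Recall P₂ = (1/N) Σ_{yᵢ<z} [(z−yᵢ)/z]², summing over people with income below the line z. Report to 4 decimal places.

0.2029

Below z: $56, $134, $136, $156, $162, $206, $288 (q = 7 of N = 10).
Gap ratios (z−y)/z: (324−56)/324 = 0.8272; (324−134)/324 = 0.5864; (324−136)/324 = 0.5802; (324−156)/324 = 0.5185; (324−162)/324 = 0.5000; (324−206)/324 = 0.3642; (324−288)/324 = 0.1111.
Squared: 0.6842; 0.3439; 0.3367; 0.2689; 0.2500; 0.1326; 0.0123.
Sum = 2.028616; P₂ = 2.028616 / 10 = 0.2029.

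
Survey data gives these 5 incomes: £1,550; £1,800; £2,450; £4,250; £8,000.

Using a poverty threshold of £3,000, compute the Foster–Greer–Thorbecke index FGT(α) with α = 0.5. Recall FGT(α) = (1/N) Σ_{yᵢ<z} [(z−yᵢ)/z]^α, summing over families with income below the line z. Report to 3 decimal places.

0.351

Poor units: £1,550, £1,800, £2,450 (q = 3 of N = 5).
Normalized shortfalls: (3000−1550)/3000 = 0.4833; (3000−1800)/3000 = 0.4000; (3000−2450)/3000 = 0.1833.
Raised to α = 0.5: 0.69522; 0.63246; 0.42817.
Sum = 1.755852; FGT(0.5) = 1.755852 / 5 = 0.351.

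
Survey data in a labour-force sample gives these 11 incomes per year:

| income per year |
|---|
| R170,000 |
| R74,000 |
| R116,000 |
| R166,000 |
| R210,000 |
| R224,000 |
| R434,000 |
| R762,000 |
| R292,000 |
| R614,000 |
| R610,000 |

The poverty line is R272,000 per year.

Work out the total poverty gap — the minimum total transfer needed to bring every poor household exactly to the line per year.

Below z: R74,000, R116,000, R166,000, R170,000, R210,000, R224,000 (q = 6 of N = 11).
Individual gaps: 272000−74000 = 198000; 272000−116000 = 156000; 272000−166000 = 106000; 272000−170000 = 102000; 272000−210000 = 62000; 272000−224000 = 48000.
Aggregate gap = R672,000.

R672,000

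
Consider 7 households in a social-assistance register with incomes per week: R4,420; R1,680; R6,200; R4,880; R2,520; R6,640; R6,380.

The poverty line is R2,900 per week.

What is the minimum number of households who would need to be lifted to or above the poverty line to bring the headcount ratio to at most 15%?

2 of the 7 households are poor, so H = 2/7 = 0.286.
A headcount ratio of at most 15% allows at most ⌊0.15 × 7⌋ = 1 poor households.
So at least 2 − 1 = 1 must be lifted.

1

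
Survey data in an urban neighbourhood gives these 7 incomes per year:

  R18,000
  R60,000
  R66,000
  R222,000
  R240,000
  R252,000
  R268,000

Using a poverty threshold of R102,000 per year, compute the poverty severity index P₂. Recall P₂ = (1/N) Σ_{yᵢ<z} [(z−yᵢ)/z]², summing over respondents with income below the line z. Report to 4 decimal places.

0.1389

Poor units: R18,000, R60,000, R66,000 (q = 3 of N = 7).
Relative gaps: (102000−18000)/102000 = 0.8235; (102000−60000)/102000 = 0.4118; (102000−66000)/102000 = 0.3529.
Squared: 0.6782; 0.1696; 0.1246.
Sum = 0.972318; P₂ = 0.972318 / 7 = 0.1389.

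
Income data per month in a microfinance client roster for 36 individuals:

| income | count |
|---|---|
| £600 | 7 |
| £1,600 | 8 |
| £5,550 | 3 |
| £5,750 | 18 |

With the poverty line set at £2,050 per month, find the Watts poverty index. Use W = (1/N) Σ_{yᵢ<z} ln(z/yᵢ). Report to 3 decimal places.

0.294

Poor units: 7×£600, 8×£1,600 (q = 15 of N = 36).
ln(z/y) terms: ln(2050/600) = 1.2287 (×7); ln(2050/1600) = 0.2478 (×8).
W = 10.583347 / 36 = 0.294.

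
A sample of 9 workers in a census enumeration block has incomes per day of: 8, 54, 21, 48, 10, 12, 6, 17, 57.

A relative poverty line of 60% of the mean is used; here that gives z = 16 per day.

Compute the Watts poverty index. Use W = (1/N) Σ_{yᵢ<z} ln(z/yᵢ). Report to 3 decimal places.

0.270

Incomes under z: 6, 8, 10, 12 (q = 4 of N = 9).
Log shortfalls: ln(16/6) = 0.9808; ln(16/8) = 0.6931; ln(16/10) = 0.4700; ln(16/12) = 0.2877.
W = 2.431662 / 9 = 0.270.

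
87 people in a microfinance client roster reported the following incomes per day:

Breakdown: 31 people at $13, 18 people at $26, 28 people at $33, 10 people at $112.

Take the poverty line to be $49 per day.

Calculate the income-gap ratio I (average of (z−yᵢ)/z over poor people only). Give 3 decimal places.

Poor units: 31×$13, 18×$26, 28×$33 (q = 77 of N = 87).
Shortfall ratios (z−y)/z: 0.7347 (×31), 0.4694 (×18), 0.3265 (×28); sum = 40.367347.
I averages over the q = 77 poor units only: 40.367347 / 77 = 0.524.

0.524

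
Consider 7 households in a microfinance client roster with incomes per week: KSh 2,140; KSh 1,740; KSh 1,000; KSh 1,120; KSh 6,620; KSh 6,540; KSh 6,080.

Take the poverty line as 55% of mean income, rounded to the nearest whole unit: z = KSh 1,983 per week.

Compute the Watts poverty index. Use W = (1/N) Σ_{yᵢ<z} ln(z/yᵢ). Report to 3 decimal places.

0.198

Poor units: KSh 1,000, KSh 1,120, KSh 1,740 (q = 3 of N = 7).
Log gaps: ln(1983/1000) = 0.6846; ln(1983/1120) = 0.5713; ln(1983/1740) = 0.1307.
W = 1.386619 / 7 = 0.198.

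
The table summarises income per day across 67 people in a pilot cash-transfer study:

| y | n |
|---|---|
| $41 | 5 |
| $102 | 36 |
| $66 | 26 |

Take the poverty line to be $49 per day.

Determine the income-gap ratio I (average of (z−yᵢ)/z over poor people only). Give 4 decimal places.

Below z: 5×$41 (q = 5 of N = 67).
Relative gaps: 0.1633 (×5); sum = 0.816327.
The income-gap ratio divides by q (the poor only): 0.816327 / 5 = 0.1633.

0.1633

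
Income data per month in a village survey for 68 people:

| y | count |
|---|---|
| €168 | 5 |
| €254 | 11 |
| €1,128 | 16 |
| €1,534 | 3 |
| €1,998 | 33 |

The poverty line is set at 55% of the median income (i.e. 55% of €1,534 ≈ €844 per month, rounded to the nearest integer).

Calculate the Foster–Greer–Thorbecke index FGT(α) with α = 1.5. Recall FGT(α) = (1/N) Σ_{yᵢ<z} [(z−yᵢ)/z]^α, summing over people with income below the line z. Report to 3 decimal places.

0.147

Poor units: 5×€168, 11×€254 (q = 16 of N = 68).
Gap ratios (z−y)/z: (844−168)/844 = 0.8009 (×5); (844−254)/844 = 0.6991 (×11).
Raised to α = 1.5: 0.71681 (×5); 0.58447 (×11).
Sum = 10.013271; FGT(1.5) = 10.013271 / 68 = 0.147.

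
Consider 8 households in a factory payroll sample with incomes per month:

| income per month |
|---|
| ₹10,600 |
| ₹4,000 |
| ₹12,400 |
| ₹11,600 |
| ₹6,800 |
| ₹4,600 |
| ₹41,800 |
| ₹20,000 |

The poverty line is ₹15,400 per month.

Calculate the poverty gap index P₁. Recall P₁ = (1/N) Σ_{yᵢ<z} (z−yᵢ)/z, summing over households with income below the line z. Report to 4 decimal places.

Below the line: ₹4,000, ₹4,600, ₹6,800, ₹10,600, ₹11,600, ₹12,400 (q = 6 of N = 8).
Shortfall ratios: (15400−4000)/15400 = 0.7403; (15400−4600)/15400 = 0.7013; (15400−6800)/15400 = 0.5584; (15400−10600)/15400 = 0.3117; (15400−11600)/15400 = 0.2468; (15400−12400)/15400 = 0.1948.
Σ = 2.753247. Dividing by the full population N = 8 gives P₁ = 0.3442.

0.3442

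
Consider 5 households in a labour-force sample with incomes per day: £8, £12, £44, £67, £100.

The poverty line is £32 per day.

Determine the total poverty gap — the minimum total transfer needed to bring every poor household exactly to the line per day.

£44

Poor units: £8, £12 (q = 2 of N = 5).
Individual gaps: 32−8 = 24; 32−12 = 20.
Aggregate gap = £44.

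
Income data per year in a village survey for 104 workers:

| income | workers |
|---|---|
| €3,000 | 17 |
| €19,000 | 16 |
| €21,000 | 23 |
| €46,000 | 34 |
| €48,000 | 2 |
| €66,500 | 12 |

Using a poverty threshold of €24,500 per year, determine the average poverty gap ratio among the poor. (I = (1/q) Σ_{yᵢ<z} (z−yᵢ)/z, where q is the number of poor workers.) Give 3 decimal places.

Below the line: 17×€3,000, 16×€19,000, 23×€21,000 (q = 56 of N = 104).
Relative gaps: 0.8776 (×17), 0.2245 (×16), 0.1429 (×23); sum = 21.795918.
I averages over the q = 56 poor units only: 21.795918 / 56 = 0.389.

0.389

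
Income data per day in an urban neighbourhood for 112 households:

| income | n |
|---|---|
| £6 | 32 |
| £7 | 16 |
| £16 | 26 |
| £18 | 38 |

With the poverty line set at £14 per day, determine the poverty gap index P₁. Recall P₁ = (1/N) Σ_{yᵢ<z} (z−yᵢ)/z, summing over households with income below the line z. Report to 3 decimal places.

Incomes under z: 32×£6, 16×£7 (q = 48 of N = 112).
Relative gaps: (14−6)/14 = 0.5714 (×32); (14−7)/14 = 0.5000 (×16).
Sum of shortfalls = 26.285714; P₁ averages over all N: 26.285714 / 112 = 0.235.

0.235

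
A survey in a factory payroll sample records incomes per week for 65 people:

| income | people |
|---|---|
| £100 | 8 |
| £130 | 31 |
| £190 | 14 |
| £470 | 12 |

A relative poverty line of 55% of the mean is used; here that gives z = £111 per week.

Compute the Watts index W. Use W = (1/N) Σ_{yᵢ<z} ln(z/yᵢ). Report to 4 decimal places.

Poor units: 8×£100 (q = 8 of N = 65).
Log shortfalls: ln(111/100) = 0.1044 (×8).
W = 0.834880 / 65 = 0.0128.

0.0128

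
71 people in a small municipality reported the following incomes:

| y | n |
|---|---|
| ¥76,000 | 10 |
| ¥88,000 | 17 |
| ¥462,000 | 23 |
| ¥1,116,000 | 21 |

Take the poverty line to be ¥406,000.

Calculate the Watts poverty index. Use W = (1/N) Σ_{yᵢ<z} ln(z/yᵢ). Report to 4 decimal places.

0.6021

Below z: 10×¥76,000, 17×¥88,000 (q = 27 of N = 71).
ln(z/y) terms: ln(406000/76000) = 1.6756 (×10); ln(406000/88000) = 1.5290 (×17).
W = 42.749476 / 71 = 0.6021.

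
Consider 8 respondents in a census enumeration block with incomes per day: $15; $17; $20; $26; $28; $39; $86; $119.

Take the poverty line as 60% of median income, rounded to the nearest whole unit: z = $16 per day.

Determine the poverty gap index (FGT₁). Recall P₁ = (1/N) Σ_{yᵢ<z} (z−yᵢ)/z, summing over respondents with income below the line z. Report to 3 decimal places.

Below the line: $15 (q = 1 of N = 8).
Normalized shortfalls: (16−15)/16 = 0.0625.
Σ = 0.062500. Dividing by the full population N = 8 gives P₁ = 0.008.

0.008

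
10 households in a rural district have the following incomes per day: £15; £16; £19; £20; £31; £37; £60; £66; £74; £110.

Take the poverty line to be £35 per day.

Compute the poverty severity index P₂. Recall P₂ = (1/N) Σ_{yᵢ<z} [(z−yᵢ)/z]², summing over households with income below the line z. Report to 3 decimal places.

Poor units: £15, £16, £19, £20, £31 (q = 5 of N = 10).
Normalized shortfalls: (35−15)/35 = 0.5714; (35−16)/35 = 0.5429; (35−19)/35 = 0.4571; (35−20)/35 = 0.4286; (35−31)/35 = 0.1143.
Squared: 0.3265; 0.2947; 0.2090; 0.1837; 0.0131.
Sum = 1.026939; P₂ = 1.026939 / 10 = 0.103.

0.103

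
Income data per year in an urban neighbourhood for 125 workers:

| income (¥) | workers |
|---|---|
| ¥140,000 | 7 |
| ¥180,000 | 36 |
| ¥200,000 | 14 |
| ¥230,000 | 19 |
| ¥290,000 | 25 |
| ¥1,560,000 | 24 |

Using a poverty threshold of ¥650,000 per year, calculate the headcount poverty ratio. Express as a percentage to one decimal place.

101 of the 125 workers have income below ¥650,000.
H = 101/125 = 80.8%.

80.8%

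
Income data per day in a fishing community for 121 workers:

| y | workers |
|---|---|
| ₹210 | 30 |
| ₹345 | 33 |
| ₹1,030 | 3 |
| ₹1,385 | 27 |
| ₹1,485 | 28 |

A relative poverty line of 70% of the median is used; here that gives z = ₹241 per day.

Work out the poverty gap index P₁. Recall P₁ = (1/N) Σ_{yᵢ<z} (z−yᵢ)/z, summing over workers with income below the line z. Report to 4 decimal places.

Incomes under z: 30×₹210 (q = 30 of N = 121).
Normalized shortfalls: (241−210)/241 = 0.1286 (×30).
Sum of shortfalls = 3.858921; P₁ averages over all N: 3.858921 / 121 = 0.0319.

0.0319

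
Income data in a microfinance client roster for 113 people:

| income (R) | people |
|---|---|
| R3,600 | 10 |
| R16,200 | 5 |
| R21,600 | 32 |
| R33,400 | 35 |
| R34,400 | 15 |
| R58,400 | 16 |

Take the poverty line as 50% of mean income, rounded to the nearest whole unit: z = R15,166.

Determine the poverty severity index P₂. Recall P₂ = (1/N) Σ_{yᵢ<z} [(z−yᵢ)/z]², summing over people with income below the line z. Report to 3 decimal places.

0.051

Poor units: 10×R3,600 (q = 10 of N = 113).
Gap ratios (z−y)/z: (15166−3600)/15166 = 0.7626 (×10).
Squared: 0.5816 (×10).
Sum = 5.815998; P₂ = 5.815998 / 113 = 0.051.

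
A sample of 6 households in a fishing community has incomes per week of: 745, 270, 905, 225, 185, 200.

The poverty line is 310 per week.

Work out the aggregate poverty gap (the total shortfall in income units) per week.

Below z: 185, 200, 225, 270 (q = 4 of N = 6).
Individual gaps: 310−185 = 125; 310−200 = 110; 310−225 = 85; 310−270 = 40.
Aggregate gap = 360.

360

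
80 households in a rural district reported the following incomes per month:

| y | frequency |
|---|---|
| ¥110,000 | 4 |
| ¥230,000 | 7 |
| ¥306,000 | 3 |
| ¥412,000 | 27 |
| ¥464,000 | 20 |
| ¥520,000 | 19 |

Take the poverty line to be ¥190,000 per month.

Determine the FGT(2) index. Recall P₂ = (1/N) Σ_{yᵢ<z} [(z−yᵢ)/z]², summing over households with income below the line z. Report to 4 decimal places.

0.0089

Poor units: 4×¥110,000 (q = 4 of N = 80).
Gap ratios (z−y)/z: (190000−110000)/190000 = 0.4211 (×4).
Squared: 0.1773 (×4).
Sum = 0.709141; P₂ = 0.709141 / 80 = 0.0089.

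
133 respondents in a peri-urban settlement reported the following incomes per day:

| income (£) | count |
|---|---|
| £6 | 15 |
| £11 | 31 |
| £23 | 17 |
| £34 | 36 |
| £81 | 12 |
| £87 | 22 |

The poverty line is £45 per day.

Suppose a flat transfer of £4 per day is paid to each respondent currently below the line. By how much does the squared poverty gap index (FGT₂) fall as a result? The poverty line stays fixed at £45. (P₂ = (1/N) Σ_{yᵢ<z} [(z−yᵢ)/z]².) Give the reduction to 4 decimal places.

Before: below the line — 15×£6, 31×£11, 17×£23, 36×£34; squared poverty gap index (FGT₂) = 0.264495.
After the £4 transfer: below the line — 15×£10, 31×£15, 17×£27, 36×£38; squared poverty gap index (FGT₂) = 0.198819.
Reduction = 0.264495 − 0.198819 = 0.0657.

0.0657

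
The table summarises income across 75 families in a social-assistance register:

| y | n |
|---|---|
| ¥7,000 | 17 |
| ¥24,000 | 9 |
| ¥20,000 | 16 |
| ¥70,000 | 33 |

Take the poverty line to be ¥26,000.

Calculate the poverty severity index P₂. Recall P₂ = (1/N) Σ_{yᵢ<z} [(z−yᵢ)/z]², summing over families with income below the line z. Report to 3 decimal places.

Incomes under z: 17×¥7,000, 16×¥20,000, 9×¥24,000 (q = 42 of N = 75).
Shortfall ratios: (26000−7000)/26000 = 0.7308 (×17); (26000−20000)/26000 = 0.2308 (×16); (26000−24000)/26000 = 0.0769 (×9).
Squared: 0.5340 (×17); 0.0533 (×16); 0.0059 (×9).
Sum = 9.983728; P₂ = 9.983728 / 75 = 0.133.

0.133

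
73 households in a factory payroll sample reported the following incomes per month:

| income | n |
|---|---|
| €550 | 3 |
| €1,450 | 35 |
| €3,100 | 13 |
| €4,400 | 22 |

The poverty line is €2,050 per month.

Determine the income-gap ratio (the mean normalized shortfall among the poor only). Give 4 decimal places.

0.3273

Incomes under z: 3×€550, 35×€1,450 (q = 38 of N = 73).
Shortfall ratios (z−y)/z: 0.7317 (×3), 0.2927 (×35); sum = 12.439024.
I averages over the q = 38 poor units only: 12.439024 / 38 = 0.3273.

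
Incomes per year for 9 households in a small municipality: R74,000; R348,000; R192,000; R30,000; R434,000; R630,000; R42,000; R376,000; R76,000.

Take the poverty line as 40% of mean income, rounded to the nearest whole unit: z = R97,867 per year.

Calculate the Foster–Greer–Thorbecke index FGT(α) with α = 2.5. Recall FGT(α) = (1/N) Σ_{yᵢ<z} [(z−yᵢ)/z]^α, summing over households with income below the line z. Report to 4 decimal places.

Incomes under z: R30,000, R42,000, R74,000, R76,000 (q = 4 of N = 9).
Normalized shortfalls: (97867−30000)/97867 = 0.6935; (97867−42000)/97867 = 0.5708; (97867−74000)/97867 = 0.2439; (97867−76000)/97867 = 0.2234.
Raised to α = 2.5: 0.40046; 0.24621; 0.02937; 0.02360.
Sum = 0.699631; FGT(2.5) = 0.699631 / 9 = 0.0777.

0.0777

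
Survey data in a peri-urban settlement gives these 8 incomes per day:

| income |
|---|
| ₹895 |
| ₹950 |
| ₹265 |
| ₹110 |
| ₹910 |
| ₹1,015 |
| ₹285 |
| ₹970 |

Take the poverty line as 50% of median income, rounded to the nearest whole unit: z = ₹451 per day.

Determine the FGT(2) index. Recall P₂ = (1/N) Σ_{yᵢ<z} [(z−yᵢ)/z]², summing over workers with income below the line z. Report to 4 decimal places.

Below the line: ₹110, ₹265, ₹285 (q = 3 of N = 8).
Gap ratios (z−y)/z: (451−110)/451 = 0.7561; (451−265)/451 = 0.4124; (451−285)/451 = 0.3681.
Squared: 0.5717; 0.1701; 0.1355.
Sum = 0.877247; P₂ = 0.877247 / 8 = 0.1097.

0.1097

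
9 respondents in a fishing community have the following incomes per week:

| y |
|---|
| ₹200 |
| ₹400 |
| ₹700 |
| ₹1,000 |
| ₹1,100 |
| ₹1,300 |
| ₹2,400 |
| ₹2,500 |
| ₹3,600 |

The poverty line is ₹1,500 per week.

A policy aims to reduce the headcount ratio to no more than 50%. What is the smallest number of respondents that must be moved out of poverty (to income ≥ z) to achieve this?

2

Currently q = 6 of N = 9 are below the line (H = 0.667).
A headcount ratio of at most 50% allows at most ⌊0.50 × 9⌋ = 4 poor respondents.
So at least 6 − 4 = 2 must be lifted.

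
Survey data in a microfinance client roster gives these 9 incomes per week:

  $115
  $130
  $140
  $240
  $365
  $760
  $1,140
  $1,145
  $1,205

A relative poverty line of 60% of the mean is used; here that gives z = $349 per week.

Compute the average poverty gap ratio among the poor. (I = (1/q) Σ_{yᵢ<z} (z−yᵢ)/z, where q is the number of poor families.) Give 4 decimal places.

0.5523

Below the line: $115, $130, $140, $240 (q = 4 of N = 9).
Relative gaps: 0.6705, 0.6275, 0.5989, 0.3123; sum = 2.209169.
I averages over the q = 4 poor units only: 2.209169 / 4 = 0.5523.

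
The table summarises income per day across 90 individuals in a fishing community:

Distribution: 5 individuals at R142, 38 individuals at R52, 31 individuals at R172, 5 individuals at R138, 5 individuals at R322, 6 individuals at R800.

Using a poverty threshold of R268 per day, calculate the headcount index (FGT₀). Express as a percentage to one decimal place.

79 of the 90 individuals have income below R268.
H = 79/90 = 87.8%.

87.8%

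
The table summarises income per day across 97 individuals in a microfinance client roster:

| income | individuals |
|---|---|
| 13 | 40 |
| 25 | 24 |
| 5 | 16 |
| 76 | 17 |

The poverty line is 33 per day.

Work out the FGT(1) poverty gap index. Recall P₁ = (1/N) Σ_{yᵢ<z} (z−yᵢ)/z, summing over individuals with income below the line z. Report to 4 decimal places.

Poor units: 16×5, 40×13, 24×25 (q = 80 of N = 97).
Shortfall ratios: (33−5)/33 = 0.8485 (×16); (33−13)/33 = 0.6061 (×40); (33−25)/33 = 0.2424 (×24).
Σ = 43.636364. Dividing by the full population N = 97 gives P₁ = 0.4499.

0.4499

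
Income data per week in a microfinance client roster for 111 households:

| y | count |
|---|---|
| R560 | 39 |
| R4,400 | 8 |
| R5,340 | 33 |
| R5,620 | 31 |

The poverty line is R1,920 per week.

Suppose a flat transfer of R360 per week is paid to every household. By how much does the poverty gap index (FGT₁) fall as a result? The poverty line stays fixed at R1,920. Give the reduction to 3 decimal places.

Before: below the line — 39×R560; poverty gap index (FGT₁) = 0.24887.
After the R360 transfer: below the line — 39×R920; poverty gap index (FGT₁) = 0.18300.
Reduction = 0.24887 − 0.18300 = 0.066.

0.066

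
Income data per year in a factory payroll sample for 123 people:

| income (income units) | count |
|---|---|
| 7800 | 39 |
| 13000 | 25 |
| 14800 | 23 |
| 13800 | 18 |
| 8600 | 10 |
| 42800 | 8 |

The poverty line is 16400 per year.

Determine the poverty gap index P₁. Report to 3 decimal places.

0.289

Below z: 39×7800, 10×8600, 25×13000, 18×13800, 23×14800 (q = 115 of N = 123).
Shortfall ratios: (16400−7800)/16400 = 0.5244 (×39); (16400−8600)/16400 = 0.4756 (×10); (16400−13000)/16400 = 0.2073 (×25); (16400−13800)/16400 = 0.1585 (×18); (16400−14800)/16400 = 0.0976 (×23).
Σ = 35.487805. Dividing by the full population N = 123 gives P₁ = 0.289.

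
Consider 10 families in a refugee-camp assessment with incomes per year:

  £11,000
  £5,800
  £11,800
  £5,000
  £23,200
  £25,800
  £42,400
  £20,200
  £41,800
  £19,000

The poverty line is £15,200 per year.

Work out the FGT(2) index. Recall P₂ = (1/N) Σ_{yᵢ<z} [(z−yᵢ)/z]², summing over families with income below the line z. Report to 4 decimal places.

0.0959

Below the line: £5,000, £5,800, £11,000, £11,800 (q = 4 of N = 10).
Gap ratios (z−y)/z: (15200−5000)/15200 = 0.6711; (15200−5800)/15200 = 0.6184; (15200−11000)/15200 = 0.2763; (15200−11800)/15200 = 0.2237.
Squared: 0.4503; 0.3824; 0.0764; 0.0500.
Sum = 0.959141; P₂ = 0.959141 / 10 = 0.0959.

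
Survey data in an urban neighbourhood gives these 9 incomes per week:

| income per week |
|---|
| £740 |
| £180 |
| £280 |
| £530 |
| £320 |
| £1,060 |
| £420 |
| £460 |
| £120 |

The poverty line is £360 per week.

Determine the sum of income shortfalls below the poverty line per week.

£540

Incomes under z: £120, £180, £280, £320 (q = 4 of N = 9).
Individual gaps: 360−120 = 240; 360−180 = 180; 360−280 = 80; 360−320 = 40.
Aggregate gap = £540.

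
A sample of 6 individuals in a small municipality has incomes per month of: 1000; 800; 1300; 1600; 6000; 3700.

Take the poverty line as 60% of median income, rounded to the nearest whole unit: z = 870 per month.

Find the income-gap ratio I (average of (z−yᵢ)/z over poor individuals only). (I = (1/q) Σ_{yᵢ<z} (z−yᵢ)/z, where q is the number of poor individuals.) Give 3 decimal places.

Below the line: 800 (q = 1 of N = 6).
Relative gaps: 0.0805; sum = 0.080460.
I averages over the q = 1 poor units only: 0.080460 / 1 = 0.080.

0.080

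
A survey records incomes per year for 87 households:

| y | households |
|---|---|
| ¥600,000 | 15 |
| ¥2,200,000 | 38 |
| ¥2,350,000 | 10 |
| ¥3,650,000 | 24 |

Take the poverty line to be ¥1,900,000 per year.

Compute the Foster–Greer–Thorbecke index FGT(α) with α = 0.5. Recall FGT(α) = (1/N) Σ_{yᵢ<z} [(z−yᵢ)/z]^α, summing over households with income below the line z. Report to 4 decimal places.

Poor units: 15×¥600,000 (q = 15 of N = 87).
Normalized shortfalls: (1900000−600000)/1900000 = 0.6842 (×15).
Raised to α = 0.5: 0.82717 (×15).
Sum = 12.407553; FGT(0.5) = 12.407553 / 87 = 0.1426.

0.1426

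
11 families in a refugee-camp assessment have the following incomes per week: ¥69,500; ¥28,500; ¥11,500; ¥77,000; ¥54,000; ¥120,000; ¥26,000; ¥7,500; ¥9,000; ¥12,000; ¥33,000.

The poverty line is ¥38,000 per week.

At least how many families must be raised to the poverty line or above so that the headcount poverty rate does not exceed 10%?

6

7 of the 11 families are poor, so H = 7/11 = 0.636.
A headcount ratio of at most 10% allows at most ⌊0.10 × 11⌋ = 1 poor families.
So at least 7 − 1 = 6 must be lifted.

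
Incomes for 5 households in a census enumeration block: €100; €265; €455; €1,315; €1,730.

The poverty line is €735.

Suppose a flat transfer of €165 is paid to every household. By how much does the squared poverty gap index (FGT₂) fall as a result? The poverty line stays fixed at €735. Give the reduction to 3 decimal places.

Before: below the line — €100, €265, €455; squared poverty gap index (FGT₂) = 0.26009.
After the €165 transfer: below the line — €265, €430, €620; squared poverty gap index (FGT₂) = 0.12112.
Reduction = 0.26009 − 0.12112 = 0.139.

0.139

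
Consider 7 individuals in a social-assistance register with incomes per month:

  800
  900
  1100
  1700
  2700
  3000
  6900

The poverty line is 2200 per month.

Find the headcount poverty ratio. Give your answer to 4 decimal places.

0.5714

4 of the 7 individuals have income below 2200.
H = 4/7 = 0.5714.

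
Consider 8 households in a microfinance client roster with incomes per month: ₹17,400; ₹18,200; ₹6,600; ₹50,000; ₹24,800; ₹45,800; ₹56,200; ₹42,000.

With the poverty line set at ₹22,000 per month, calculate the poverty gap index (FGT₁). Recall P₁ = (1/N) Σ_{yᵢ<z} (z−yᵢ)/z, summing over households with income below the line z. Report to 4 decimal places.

Incomes under z: ₹6,600, ₹17,400, ₹18,200 (q = 3 of N = 8).
Normalized shortfalls: (22000−6600)/22000 = 0.7000; (22000−17400)/22000 = 0.2091; (22000−18200)/22000 = 0.1727.
Σ = 1.081818. Dividing by the full population N = 8 gives P₁ = 0.1352.

0.1352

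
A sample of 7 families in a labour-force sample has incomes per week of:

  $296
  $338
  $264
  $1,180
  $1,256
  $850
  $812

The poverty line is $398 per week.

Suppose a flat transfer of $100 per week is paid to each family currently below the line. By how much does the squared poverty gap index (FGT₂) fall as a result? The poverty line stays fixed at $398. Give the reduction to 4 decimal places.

0.0278

Before: below the line — $264, $296, $338; squared poverty gap index (FGT₂) = 0.028823.
After the $100 transfer: below the line — $364, $396; squared poverty gap index (FGT₂) = 0.001046.
Reduction = 0.028823 − 0.001046 = 0.0278.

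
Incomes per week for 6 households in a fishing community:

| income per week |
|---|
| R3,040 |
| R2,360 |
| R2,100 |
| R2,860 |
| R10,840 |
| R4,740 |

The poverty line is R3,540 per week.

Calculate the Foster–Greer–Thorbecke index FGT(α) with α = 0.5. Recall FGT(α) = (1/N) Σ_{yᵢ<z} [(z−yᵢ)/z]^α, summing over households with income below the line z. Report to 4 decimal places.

Below z: R2,100, R2,360, R2,860, R3,040 (q = 4 of N = 6).
Normalized shortfalls: (3540−2100)/3540 = 0.4068; (3540−2360)/3540 = 0.3333; (3540−2860)/3540 = 0.1921; (3540−3040)/3540 = 0.1412.
Raised to α = 0.5: 0.63779; 0.57735; 0.43828; 0.37582.
Sum = 2.029247; FGT(0.5) = 2.029247 / 6 = 0.3382.

0.3382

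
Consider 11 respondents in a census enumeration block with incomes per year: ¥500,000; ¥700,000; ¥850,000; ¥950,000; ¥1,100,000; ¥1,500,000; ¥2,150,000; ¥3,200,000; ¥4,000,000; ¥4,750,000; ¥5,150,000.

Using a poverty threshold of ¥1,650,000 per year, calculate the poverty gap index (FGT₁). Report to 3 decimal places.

0.237

Incomes under z: ¥500,000, ¥700,000, ¥850,000, ¥950,000, ¥1,100,000, ¥1,500,000 (q = 6 of N = 11).
Normalized shortfalls: (1650000−500000)/1650000 = 0.6970; (1650000−700000)/1650000 = 0.5758; (1650000−850000)/1650000 = 0.4848; (1650000−950000)/1650000 = 0.4242; (1650000−1100000)/1650000 = 0.3333; (1650000−1500000)/1650000 = 0.0909.
Σ = 2.606061. Dividing by the full population N = 11 gives P₁ = 0.237.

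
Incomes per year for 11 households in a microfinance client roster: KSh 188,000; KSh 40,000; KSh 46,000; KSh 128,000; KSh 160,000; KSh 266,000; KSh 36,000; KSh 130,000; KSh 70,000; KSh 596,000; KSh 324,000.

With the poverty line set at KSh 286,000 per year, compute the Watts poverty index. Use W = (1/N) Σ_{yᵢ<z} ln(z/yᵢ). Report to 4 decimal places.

Below the line: KSh 36,000, KSh 40,000, KSh 46,000, KSh 70,000, KSh 128,000, KSh 130,000, KSh 160,000, KSh 188,000, KSh 266,000 (q = 9 of N = 11).
Log shortfalls: ln(286000/36000) = 2.0725; ln(286000/40000) = 1.9671; ln(286000/46000) = 1.8274; ln(286000/70000) = 1.4075; ln(286000/128000) = 0.8040; ln(286000/130000) = 0.7885; ln(286000/160000) = 0.5808; ln(286000/188000) = 0.4195; ln(286000/266000) = 0.0725.
W = 9.939714 / 11 = 0.9036.

0.9036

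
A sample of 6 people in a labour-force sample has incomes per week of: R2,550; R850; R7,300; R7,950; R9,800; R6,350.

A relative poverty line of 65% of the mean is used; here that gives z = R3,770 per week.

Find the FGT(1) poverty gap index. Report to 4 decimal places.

0.1830

Below the line: R850, R2,550 (q = 2 of N = 6).
Shortfall ratios: (3770−850)/3770 = 0.7745; (3770−2550)/3770 = 0.3236.
Sum of shortfalls = 1.098143; P₁ averages over all N: 1.098143 / 6 = 0.1830.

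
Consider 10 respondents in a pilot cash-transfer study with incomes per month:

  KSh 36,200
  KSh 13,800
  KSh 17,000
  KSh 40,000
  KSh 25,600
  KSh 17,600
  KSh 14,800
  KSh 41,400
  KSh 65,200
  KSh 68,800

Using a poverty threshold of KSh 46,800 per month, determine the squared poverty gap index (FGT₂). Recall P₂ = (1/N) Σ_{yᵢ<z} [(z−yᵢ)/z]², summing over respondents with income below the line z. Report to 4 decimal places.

Below z: KSh 13,800, KSh 14,800, KSh 17,000, KSh 17,600, KSh 25,600, KSh 36,200, KSh 40,000, KSh 41,400 (q = 8 of N = 10).
Relative gaps: (46800−13800)/46800 = 0.7051; (46800−14800)/46800 = 0.6838; (46800−17000)/46800 = 0.6368; (46800−17600)/46800 = 0.6239; (46800−25600)/46800 = 0.4530; (46800−36200)/46800 = 0.2265; (46800−40000)/46800 = 0.1453; (46800−41400)/46800 = 0.1154.
Squared: 0.4972; 0.4675; 0.4055; 0.3893; 0.2052; 0.0513; 0.0211; 0.0133.
Sum = 2.050405; P₂ = 2.050405 / 10 = 0.2050.

0.2050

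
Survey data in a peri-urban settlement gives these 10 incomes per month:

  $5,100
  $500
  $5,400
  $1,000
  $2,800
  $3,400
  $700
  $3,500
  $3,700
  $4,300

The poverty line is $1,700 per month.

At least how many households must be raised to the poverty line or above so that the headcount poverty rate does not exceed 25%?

3 of the 10 households are poor, so H = 3/10 = 0.300.
A headcount ratio of at most 25% allows at most ⌊0.25 × 10⌋ = 2 poor households.
So at least 3 − 2 = 1 must be lifted.

1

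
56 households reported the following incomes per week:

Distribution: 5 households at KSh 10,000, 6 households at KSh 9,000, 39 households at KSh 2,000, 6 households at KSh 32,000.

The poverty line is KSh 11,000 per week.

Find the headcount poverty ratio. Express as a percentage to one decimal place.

50 of the 56 households have income below KSh 11,000.
H = 50/56 = 89.3%.

89.3%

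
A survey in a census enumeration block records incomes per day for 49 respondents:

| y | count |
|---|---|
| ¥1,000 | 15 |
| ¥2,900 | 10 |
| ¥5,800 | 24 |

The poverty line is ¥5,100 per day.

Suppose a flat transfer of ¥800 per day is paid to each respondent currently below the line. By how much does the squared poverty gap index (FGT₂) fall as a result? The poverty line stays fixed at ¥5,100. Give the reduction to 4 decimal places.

0.0923

Before: below the line — 15×¥1,000, 10×¥2,900; squared poverty gap index (FGT₂) = 0.235820.
After the ¥800 transfer: below the line — 15×¥1,800, 10×¥3,700; squared poverty gap index (FGT₂) = 0.143548.
Reduction = 0.235820 − 0.143548 = 0.0923.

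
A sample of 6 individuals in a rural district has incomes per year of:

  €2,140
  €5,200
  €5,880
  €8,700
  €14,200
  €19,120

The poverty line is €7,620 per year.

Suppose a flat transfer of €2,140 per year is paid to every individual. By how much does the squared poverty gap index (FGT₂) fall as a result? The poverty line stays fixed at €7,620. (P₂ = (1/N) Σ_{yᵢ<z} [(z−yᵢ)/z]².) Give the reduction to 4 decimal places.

Before: below the line — €2,140, €5,200, €5,880; squared poverty gap index (FGT₂) = 0.111699.
After the €2,140 transfer: below the line — €4,280, €7,340; squared poverty gap index (FGT₂) = 0.032246.
Reduction = 0.111699 − 0.032246 = 0.0795.

0.0795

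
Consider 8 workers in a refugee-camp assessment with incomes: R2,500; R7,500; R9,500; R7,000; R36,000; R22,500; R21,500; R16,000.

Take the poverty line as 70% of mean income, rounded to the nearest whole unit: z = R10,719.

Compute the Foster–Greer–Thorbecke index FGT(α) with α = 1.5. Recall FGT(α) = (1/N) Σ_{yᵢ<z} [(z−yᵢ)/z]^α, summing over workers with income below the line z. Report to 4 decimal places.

0.1348

Incomes under z: R2,500, R7,000, R7,500, R9,500 (q = 4 of N = 8).
Shortfall ratios: (10719−2500)/10719 = 0.7668; (10719−7000)/10719 = 0.3470; (10719−7500)/10719 = 0.3003; (10719−9500)/10719 = 0.1137.
Raised to α = 1.5: 0.67142; 0.20437; 0.16457; 0.03835.
Sum = 1.078710; FGT(1.5) = 1.078710 / 8 = 0.1348.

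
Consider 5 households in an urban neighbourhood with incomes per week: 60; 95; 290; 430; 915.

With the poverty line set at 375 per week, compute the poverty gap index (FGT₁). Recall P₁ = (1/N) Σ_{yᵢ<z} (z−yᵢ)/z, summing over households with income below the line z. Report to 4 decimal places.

Below z: 60, 95, 290 (q = 3 of N = 5).
Shortfall ratios: (375−60)/375 = 0.8400; (375−95)/375 = 0.7467; (375−290)/375 = 0.2267.
Σ = 1.813333. Dividing by the full population N = 5 gives P₁ = 0.3627.

0.3627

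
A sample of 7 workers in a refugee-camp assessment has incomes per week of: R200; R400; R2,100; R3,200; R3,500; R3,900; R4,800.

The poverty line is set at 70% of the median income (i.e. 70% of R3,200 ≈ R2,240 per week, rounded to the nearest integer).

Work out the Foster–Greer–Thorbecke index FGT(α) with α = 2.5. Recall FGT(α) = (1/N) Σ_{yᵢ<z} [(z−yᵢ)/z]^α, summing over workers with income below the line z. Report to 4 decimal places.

0.2006

Incomes under z: R200, R400, R2,100 (q = 3 of N = 7).
Normalized shortfalls: (2240−200)/2240 = 0.9107; (2240−400)/2240 = 0.8214; (2240−2100)/2240 = 0.0625.
Raised to α = 2.5: 0.79151; 0.61154; 0.00098.
Sum = 1.404024; FGT(2.5) = 1.404024 / 7 = 0.2006.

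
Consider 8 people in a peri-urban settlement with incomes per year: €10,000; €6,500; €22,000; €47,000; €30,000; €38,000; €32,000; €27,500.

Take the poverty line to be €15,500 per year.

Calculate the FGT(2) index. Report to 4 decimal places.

0.0579

Incomes under z: €6,500, €10,000 (q = 2 of N = 8).
Shortfall ratios: (15500−6500)/15500 = 0.5806; (15500−10000)/15500 = 0.3548.
Squared: 0.3371; 0.1259.
Sum = 0.463059; P₂ = 0.463059 / 8 = 0.0579.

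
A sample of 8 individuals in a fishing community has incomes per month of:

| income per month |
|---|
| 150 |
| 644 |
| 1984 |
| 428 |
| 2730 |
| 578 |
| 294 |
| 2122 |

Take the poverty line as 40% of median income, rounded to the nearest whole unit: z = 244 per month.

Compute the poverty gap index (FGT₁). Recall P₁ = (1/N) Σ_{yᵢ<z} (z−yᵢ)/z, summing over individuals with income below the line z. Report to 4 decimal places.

Incomes under z: 150 (q = 1 of N = 8).
Gap ratios (z−y)/z: (244−150)/244 = 0.3852.
Σ = 0.385246. Dividing by the full population N = 8 gives P₁ = 0.0482.

0.0482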